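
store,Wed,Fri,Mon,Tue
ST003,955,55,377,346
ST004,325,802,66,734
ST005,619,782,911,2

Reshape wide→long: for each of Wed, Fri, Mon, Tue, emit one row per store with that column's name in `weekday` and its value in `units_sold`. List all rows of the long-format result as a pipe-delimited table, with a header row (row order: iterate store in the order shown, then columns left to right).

| store | weekday | units_sold |
| ST003 | Wed | 955 |
| ST003 | Fri | 55 |
| ST003 | Mon | 377 |
| ST003 | Tue | 346 |
| ST004 | Wed | 325 |
| ST004 | Fri | 802 |
| ST004 | Mon | 66 |
| ST004 | Tue | 734 |
| ST005 | Wed | 619 |
| ST005 | Fri | 782 |
| ST005 | Mon | 911 |
| ST005 | Tue | 2 |

Each (store, column) pair becomes one row: 3 × 4 = 12 rows.
For example, (ST003, Wed) → units_sold=955.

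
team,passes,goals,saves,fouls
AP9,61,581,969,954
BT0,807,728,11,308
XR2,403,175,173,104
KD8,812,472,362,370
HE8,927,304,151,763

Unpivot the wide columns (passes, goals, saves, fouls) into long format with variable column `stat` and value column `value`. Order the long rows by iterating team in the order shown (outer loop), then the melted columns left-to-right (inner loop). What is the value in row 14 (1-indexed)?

472

20 rows total (5 × 4). Row 14: index ⌊(14-1)/4⌋ = 3 into team → KD8; (14-1) mod 4 = 1 into the melted columns → goals.
So row 14 is (KD8, goals, 472); value = 472.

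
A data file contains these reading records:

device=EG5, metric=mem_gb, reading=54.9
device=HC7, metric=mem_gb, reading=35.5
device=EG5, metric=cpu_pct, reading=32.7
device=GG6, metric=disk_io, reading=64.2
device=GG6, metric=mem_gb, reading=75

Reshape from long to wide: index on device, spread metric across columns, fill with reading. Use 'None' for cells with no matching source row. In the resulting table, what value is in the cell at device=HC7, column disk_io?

None

No long-format row has device=HC7 and metric=disk_io, so the cell is None.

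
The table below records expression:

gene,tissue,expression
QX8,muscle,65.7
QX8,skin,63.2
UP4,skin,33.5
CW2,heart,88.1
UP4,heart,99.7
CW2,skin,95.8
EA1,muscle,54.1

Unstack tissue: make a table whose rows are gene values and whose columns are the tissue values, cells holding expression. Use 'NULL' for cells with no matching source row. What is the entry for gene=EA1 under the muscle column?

54.1

The long row with gene=EA1, tissue=muscle has expression=54.1.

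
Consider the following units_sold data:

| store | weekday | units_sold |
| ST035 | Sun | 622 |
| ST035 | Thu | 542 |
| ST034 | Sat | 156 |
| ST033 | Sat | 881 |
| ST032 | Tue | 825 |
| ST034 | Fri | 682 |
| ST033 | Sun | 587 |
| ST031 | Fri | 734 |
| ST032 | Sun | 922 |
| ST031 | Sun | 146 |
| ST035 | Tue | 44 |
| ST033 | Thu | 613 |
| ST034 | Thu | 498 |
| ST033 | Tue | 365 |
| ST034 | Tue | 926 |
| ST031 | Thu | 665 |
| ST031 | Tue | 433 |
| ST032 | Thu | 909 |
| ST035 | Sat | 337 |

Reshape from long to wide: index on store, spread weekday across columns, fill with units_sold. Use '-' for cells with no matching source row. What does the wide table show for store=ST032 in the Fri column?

-

No long-format row has store=ST032 and weekday=Fri, so the cell is -.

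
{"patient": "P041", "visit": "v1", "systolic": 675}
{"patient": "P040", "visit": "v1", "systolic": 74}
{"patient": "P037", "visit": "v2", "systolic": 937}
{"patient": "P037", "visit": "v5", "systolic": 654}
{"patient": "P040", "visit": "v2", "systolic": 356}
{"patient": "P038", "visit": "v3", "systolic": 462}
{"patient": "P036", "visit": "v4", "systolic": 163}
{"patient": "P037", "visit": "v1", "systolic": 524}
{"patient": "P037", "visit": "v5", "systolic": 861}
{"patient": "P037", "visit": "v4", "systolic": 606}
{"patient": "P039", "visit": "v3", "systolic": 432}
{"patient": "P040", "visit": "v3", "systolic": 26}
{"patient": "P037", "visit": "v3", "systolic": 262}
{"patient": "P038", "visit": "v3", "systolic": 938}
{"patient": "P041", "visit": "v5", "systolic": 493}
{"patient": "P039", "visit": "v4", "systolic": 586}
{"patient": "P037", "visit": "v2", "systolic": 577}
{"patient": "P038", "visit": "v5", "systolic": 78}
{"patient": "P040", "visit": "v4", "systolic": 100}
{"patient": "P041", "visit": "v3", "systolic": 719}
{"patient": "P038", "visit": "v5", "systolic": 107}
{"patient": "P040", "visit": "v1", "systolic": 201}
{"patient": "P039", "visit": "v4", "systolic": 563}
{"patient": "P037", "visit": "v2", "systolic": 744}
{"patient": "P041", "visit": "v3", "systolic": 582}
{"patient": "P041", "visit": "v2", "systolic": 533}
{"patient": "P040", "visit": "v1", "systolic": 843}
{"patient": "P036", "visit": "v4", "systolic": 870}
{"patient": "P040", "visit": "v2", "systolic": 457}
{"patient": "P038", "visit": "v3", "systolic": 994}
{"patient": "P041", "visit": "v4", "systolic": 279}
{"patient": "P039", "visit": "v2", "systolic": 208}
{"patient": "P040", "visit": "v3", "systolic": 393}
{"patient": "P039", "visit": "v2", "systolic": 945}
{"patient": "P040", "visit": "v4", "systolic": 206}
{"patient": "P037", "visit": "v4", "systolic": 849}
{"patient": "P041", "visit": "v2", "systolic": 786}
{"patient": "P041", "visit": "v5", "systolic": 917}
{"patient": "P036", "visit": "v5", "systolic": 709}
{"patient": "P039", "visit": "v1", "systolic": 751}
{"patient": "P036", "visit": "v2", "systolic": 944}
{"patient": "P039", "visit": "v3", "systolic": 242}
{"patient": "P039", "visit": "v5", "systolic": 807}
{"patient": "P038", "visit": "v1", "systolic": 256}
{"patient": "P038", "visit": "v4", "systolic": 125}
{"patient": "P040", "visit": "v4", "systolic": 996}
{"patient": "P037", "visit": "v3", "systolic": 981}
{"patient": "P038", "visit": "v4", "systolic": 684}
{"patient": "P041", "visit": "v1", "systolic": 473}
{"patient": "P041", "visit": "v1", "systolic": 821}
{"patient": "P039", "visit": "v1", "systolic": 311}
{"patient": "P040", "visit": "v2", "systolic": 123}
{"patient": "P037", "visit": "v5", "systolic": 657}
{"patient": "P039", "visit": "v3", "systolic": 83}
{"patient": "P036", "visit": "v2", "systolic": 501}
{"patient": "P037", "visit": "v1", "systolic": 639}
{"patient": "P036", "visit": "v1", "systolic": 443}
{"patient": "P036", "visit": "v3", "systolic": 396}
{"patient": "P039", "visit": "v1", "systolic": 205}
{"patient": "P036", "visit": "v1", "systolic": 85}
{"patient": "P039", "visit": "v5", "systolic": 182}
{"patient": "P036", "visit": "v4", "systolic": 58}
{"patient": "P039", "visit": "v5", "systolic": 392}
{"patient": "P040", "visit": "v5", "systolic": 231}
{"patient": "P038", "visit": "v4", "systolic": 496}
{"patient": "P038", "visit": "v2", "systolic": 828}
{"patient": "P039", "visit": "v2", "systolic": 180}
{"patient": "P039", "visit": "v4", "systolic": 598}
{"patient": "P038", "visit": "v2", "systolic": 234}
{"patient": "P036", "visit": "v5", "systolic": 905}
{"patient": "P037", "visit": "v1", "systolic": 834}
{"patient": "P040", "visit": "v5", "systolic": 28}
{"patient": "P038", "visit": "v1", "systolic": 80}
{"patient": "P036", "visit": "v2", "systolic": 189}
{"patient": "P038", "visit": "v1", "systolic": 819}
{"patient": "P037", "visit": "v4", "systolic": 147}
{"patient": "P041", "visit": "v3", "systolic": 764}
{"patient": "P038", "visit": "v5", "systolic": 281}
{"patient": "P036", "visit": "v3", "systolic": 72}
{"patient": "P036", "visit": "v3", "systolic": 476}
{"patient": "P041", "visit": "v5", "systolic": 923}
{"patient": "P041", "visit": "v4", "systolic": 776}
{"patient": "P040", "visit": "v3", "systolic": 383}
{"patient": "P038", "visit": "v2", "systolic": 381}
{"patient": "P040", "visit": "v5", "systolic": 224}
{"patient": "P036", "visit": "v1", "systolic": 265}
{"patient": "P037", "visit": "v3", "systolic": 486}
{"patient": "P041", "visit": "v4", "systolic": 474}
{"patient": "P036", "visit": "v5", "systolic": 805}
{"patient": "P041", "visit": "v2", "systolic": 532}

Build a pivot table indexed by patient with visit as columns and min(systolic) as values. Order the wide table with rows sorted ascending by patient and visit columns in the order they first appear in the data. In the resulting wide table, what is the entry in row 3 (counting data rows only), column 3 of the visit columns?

78

With rows sorted ascending by patient, row 3 is patient=P038. visit columns in first-appearance order: v1, v2, v5, v3, v4; column 3 is v5.
Long rows with patient=P038, visit=v5: min(78, 107, 281) = 78.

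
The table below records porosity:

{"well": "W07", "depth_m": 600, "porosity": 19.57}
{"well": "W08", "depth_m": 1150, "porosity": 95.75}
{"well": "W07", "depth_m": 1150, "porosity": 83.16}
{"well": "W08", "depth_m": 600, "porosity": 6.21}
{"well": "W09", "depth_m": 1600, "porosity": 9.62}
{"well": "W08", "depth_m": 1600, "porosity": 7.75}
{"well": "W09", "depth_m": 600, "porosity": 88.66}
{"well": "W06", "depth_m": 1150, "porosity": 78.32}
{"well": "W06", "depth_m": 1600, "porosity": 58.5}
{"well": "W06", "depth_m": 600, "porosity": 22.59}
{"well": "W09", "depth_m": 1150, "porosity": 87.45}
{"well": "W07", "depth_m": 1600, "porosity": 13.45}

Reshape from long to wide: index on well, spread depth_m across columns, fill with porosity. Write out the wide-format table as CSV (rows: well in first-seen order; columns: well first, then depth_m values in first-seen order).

well,600,1150,1600
W07,19.57,83.16,13.45
W08,6.21,95.75,7.75
W09,88.66,87.45,9.62
W06,22.59,78.32,58.5

Columns: well plus the 3 distinct depth_m values (600, 1150, 1600).
For example, row W07 column 600 takes porosity=19.57 from the long row (W07, 600).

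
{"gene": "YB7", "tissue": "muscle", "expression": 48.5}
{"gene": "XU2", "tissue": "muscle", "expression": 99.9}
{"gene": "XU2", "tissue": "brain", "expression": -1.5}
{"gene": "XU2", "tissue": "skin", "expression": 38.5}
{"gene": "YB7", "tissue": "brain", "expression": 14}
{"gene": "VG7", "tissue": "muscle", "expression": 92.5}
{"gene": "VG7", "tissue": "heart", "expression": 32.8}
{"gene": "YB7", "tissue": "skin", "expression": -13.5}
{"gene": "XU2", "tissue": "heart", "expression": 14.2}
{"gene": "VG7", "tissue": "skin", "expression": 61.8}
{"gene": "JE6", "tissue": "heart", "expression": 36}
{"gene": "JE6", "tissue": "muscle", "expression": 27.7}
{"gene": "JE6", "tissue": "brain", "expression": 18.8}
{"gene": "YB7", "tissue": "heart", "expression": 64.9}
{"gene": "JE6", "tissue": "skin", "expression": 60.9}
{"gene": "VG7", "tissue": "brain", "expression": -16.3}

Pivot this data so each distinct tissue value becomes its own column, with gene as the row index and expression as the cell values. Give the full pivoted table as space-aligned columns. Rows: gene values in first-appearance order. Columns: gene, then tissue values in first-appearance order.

gene  muscle  brain  skin   heart
YB7   48.5    14     -13.5  64.9 
XU2   99.9    -1.5   38.5   14.2 
VG7   92.5    -16.3  61.8   32.8 
JE6   27.7    18.8   60.9   36   

Columns: gene plus the 4 distinct tissue values (muscle, brain, skin, heart).
For example, row YB7 column muscle takes expression=48.5 from the long row (YB7, muscle).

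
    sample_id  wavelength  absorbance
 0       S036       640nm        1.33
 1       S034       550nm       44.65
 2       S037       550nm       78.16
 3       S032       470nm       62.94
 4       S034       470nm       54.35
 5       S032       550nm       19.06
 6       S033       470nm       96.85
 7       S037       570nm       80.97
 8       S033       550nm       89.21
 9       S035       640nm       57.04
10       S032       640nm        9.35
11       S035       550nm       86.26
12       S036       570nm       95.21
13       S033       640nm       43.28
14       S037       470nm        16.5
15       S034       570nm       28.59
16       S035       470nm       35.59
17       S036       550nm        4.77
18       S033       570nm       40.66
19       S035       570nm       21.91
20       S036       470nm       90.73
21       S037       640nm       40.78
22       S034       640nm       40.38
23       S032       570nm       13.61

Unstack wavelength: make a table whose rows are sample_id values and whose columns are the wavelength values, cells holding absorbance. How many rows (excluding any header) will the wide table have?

6

6 distinct sample_id values → 6 rows.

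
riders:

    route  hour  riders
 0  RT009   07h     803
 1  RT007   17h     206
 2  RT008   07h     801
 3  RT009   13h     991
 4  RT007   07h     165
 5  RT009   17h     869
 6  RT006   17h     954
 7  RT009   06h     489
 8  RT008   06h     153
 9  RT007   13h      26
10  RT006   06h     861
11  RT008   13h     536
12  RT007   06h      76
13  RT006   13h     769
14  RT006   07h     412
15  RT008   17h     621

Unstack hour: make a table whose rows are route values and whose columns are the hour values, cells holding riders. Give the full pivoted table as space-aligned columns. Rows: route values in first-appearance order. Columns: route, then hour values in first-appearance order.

Columns: route plus the 4 distinct hour values (07h, 17h, 13h, 06h).
For example, row RT009 column 07h takes riders=803 from the long row (RT009, 07h).

route  07h  17h  13h  06h
RT009  803  869  991  489
RT007  165  206  26   76 
RT008  801  621  536  153
RT006  412  954  769  861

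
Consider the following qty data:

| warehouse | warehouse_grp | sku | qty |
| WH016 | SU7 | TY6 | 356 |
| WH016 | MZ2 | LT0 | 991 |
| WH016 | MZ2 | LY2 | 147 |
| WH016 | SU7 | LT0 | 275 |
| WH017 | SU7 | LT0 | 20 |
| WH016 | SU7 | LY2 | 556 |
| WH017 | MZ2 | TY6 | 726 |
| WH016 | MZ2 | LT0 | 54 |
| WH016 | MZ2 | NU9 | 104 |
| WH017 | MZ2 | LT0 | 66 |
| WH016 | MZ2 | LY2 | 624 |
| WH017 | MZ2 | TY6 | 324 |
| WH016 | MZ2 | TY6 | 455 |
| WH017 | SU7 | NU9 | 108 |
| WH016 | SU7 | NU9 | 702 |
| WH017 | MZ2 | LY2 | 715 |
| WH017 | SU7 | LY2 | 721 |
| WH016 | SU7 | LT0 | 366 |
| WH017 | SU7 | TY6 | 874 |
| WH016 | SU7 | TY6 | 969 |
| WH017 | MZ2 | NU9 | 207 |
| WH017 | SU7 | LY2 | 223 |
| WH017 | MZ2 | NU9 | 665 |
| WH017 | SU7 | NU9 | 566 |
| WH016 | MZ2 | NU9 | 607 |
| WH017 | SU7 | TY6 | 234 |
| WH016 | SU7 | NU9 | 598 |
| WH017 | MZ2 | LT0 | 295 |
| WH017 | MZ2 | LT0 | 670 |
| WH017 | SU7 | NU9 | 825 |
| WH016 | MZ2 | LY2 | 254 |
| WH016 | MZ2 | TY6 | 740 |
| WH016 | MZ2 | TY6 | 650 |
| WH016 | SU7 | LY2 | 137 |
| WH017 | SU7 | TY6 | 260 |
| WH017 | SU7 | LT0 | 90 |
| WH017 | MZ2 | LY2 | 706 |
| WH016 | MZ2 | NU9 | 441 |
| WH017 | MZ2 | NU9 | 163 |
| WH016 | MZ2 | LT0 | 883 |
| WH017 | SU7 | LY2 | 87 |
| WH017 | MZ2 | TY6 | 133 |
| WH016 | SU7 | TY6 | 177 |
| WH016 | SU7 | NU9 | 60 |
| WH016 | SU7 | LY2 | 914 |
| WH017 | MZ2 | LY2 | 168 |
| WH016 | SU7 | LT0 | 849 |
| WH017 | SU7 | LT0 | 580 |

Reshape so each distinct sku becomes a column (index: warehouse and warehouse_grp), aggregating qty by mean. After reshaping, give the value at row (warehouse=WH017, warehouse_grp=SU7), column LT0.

Rows with warehouse=WH017, warehouse_grp=SU7 and sku=LT0: qty values are 20, 90, 580.
(20 + 90 + 580) / 3 = 230.

230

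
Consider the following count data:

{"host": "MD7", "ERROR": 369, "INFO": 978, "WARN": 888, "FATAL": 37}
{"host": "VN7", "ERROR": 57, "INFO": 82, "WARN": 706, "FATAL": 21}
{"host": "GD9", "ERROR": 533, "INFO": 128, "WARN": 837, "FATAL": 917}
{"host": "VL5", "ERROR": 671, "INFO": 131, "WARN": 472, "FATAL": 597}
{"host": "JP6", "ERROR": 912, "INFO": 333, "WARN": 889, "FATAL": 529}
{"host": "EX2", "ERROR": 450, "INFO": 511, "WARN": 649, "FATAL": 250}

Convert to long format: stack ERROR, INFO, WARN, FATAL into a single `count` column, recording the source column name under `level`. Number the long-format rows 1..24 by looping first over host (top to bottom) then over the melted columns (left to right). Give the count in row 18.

333

24 rows total (6 × 4). Row 18: index ⌊(18-1)/4⌋ = 4 into host → JP6; (18-1) mod 4 = 1 into the melted columns → INFO.
So row 18 is (JP6, INFO, 333); count = 333.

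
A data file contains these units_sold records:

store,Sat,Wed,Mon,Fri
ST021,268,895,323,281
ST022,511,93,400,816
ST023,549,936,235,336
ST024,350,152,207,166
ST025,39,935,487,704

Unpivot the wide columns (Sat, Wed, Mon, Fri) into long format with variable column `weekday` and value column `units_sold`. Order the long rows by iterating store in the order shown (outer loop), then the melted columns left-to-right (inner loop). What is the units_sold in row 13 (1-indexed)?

20 rows total (5 × 4). Row 13: index ⌊(13-1)/4⌋ = 3 into store → ST024; (13-1) mod 4 = 0 into the melted columns → Sat.
So row 13 is (ST024, Sat, 350); units_sold = 350.

350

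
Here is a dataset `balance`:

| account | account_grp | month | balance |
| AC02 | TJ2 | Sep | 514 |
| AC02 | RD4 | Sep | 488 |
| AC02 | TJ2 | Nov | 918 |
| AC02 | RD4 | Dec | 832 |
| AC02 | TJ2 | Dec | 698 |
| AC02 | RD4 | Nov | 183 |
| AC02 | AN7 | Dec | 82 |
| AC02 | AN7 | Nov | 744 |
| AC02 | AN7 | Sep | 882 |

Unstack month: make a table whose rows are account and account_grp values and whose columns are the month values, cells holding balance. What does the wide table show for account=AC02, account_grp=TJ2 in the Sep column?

514

Wide layout: rows indexed by account and account_grp, columns are the 3 distinct month values (Sep, Nov, Dec).
Cell (account=AC02, account_grp=TJ2, month=Sep) draws from the long row where account=AC02, account_grp=TJ2 and month=Sep, which has balance=514.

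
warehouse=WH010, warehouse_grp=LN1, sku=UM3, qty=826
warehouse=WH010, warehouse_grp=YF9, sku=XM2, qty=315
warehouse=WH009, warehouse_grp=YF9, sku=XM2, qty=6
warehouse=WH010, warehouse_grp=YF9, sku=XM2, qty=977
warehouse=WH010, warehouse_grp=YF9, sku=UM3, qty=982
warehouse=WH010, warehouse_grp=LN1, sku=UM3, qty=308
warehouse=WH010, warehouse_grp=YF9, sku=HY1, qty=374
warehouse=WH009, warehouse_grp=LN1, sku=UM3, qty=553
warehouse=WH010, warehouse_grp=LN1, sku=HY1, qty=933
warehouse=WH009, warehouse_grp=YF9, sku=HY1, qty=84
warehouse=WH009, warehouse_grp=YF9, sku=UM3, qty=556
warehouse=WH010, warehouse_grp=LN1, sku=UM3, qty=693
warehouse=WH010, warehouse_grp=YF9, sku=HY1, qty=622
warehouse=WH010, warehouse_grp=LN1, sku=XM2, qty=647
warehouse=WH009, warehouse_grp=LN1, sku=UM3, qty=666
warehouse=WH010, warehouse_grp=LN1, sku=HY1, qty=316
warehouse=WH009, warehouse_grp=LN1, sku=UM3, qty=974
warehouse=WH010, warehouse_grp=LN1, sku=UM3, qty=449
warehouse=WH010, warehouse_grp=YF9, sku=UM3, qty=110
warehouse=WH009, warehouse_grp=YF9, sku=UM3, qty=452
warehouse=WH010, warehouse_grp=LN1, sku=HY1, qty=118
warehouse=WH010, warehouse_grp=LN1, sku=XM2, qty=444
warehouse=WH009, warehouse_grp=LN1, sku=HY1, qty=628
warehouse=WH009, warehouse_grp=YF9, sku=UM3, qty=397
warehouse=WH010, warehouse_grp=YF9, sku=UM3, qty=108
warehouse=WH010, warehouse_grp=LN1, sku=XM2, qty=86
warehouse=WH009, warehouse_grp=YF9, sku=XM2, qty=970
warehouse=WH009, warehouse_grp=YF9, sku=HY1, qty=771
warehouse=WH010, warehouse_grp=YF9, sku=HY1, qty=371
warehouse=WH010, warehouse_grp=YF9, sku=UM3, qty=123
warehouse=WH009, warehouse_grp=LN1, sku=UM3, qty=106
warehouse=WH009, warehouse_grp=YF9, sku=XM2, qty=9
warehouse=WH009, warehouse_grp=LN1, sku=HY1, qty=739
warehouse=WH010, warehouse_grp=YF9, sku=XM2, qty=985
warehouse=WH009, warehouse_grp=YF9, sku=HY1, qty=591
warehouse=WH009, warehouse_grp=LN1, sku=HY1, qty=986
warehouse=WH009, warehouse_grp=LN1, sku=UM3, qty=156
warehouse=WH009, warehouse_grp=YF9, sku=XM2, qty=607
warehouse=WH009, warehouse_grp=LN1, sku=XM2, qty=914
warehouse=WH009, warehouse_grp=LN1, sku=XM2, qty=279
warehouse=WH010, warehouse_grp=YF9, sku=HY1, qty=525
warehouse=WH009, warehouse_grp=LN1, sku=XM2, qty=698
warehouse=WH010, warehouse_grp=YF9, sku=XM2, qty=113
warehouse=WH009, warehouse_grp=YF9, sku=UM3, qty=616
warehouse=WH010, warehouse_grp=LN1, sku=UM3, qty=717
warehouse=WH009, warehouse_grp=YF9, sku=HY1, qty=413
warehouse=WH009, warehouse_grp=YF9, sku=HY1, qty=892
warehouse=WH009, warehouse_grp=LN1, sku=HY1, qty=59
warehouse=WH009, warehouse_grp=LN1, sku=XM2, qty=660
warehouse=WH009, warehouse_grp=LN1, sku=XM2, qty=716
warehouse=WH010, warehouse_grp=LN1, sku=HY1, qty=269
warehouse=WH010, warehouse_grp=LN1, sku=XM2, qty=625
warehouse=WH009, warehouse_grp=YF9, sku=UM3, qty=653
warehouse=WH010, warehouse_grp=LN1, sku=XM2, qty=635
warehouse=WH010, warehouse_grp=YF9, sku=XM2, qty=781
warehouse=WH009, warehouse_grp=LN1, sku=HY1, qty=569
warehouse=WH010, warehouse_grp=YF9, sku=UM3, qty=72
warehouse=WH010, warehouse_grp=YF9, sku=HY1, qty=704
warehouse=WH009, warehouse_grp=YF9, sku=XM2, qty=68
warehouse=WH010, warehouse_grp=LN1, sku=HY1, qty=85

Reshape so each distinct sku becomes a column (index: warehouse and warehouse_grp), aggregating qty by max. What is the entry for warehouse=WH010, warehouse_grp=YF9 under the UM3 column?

982

Rows with warehouse=WH010, warehouse_grp=YF9 and sku=UM3: qty values are 982, 110, 108, 123, 72.
max(982, 110, 108, 123, 72) = 982.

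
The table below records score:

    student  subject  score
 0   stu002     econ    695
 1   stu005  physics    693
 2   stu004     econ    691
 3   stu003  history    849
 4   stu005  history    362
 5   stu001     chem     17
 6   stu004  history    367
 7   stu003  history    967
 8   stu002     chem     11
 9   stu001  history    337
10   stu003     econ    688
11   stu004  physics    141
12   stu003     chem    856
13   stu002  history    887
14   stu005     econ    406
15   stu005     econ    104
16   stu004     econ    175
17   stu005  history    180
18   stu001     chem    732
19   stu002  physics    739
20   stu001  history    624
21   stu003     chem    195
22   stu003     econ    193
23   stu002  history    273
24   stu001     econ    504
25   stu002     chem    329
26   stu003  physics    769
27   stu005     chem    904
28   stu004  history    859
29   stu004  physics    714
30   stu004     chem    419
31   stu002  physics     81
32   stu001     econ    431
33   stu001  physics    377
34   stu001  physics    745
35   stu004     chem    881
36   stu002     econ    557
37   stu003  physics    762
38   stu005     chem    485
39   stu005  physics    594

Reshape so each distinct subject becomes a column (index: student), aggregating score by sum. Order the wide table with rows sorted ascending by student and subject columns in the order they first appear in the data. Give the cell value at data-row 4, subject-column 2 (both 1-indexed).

855

With rows sorted ascending by student, row 4 is student=stu004. subject columns in first-appearance order: econ, physics, history, chem; column 2 is physics.
Long rows with student=stu004, subject=physics: 141 + 714 = 855.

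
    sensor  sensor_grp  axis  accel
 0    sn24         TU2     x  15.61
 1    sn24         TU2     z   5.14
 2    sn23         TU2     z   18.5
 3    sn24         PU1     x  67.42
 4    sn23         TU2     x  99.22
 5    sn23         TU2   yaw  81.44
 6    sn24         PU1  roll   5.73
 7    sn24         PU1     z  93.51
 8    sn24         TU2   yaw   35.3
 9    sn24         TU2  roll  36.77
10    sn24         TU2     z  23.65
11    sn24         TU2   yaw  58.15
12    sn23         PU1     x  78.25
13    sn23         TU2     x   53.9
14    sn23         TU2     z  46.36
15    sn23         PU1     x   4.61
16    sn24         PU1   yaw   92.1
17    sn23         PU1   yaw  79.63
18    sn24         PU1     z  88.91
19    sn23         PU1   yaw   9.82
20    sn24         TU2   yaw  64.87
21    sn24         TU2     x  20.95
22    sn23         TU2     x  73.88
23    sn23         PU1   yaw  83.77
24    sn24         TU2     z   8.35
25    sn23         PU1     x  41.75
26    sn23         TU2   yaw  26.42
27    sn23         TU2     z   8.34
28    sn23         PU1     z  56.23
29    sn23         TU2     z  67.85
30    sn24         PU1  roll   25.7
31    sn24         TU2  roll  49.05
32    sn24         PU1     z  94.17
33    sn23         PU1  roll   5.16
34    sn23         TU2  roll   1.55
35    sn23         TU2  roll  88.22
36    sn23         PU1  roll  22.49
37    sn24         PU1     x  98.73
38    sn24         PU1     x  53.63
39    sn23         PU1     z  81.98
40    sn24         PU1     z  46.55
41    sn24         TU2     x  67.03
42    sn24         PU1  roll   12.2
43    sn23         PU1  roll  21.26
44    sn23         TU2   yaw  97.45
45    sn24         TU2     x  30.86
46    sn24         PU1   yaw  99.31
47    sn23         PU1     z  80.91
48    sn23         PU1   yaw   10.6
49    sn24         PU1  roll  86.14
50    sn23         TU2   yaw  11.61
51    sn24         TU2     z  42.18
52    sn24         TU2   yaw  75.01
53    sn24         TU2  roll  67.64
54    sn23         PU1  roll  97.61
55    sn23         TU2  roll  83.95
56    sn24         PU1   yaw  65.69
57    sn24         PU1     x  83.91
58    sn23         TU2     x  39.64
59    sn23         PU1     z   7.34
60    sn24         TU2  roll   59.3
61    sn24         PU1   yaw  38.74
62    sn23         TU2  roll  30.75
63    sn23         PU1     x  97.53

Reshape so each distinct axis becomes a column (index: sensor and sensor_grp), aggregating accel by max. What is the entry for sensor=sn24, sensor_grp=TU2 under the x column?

67.03

Rows with sensor=sn24, sensor_grp=TU2 and axis=x: accel values are 15.61, 20.95, 67.03, 30.86.
max(15.61, 20.95, 67.03, 30.86) = 67.03.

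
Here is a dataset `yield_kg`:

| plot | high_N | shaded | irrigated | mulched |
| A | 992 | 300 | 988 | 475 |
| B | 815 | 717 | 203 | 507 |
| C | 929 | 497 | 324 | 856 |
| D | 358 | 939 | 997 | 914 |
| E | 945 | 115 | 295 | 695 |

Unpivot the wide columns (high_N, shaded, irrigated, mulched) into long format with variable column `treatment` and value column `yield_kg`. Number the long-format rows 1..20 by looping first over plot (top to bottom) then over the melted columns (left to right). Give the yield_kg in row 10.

497

20 rows total (5 × 4). Row 10: index ⌊(10-1)/4⌋ = 2 into plot → C; (10-1) mod 4 = 1 into the melted columns → shaded.
So row 10 is (C, shaded, 497); yield_kg = 497.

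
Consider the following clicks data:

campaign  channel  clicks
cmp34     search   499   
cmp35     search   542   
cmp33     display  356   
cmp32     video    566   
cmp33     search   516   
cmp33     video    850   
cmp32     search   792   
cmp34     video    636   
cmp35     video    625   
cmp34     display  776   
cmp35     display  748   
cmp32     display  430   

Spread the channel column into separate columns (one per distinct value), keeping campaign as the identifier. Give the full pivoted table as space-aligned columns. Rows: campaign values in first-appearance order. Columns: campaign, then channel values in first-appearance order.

campaign  search  display  video
cmp34     499     776      636  
cmp35     542     748      625  
cmp33     516     356      850  
cmp32     792     430      566  

Columns: campaign plus the 3 distinct channel values (search, display, video).
For example, row cmp34 column search takes clicks=499 from the long row (cmp34, search).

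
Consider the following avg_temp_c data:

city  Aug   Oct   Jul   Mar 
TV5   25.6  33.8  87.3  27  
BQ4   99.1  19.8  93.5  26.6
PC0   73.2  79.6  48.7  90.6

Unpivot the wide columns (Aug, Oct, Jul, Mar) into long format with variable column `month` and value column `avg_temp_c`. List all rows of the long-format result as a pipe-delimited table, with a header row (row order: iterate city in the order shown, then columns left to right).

| city | month | avg_temp_c |
| TV5 | Aug | 25.6 |
| TV5 | Oct | 33.8 |
| TV5 | Jul | 87.3 |
| TV5 | Mar | 27 |
| BQ4 | Aug | 99.1 |
| BQ4 | Oct | 19.8 |
| BQ4 | Jul | 93.5 |
| BQ4 | Mar | 26.6 |
| PC0 | Aug | 73.2 |
| PC0 | Oct | 79.6 |
| PC0 | Jul | 48.7 |
| PC0 | Mar | 90.6 |

Each (city, column) pair becomes one row: 3 × 4 = 12 rows.
For example, (TV5, Aug) → avg_temp_c=25.6.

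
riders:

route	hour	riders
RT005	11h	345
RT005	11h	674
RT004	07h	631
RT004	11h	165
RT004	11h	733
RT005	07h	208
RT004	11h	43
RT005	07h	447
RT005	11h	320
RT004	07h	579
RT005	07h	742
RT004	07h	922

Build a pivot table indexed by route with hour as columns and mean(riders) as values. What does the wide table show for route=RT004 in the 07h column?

710.67

Rows with route=RT004 and hour=07h: riders values are 631, 579, 922.
(631 + 579 + 922) / 3 = 710.67.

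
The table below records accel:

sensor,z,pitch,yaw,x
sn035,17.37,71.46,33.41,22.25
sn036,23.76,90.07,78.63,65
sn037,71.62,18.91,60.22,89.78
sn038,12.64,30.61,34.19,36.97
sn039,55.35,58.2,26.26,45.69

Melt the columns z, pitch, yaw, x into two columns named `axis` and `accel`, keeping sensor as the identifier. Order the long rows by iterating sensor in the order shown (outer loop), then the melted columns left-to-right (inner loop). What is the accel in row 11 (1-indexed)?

20 rows total (5 × 4). Row 11: index ⌊(11-1)/4⌋ = 2 into sensor → sn037; (11-1) mod 4 = 2 into the melted columns → yaw.
So row 11 is (sn037, yaw, 60.22); accel = 60.22.

60.22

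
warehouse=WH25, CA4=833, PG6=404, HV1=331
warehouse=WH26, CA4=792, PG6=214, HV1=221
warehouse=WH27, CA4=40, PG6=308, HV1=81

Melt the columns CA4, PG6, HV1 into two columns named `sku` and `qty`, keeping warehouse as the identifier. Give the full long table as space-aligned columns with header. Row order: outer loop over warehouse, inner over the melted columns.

Each (warehouse, column) pair becomes one row: 3 × 3 = 9 rows.
For example, (WH25, CA4) → qty=833.

warehouse  sku  qty
WH25       CA4  833
WH25       PG6  404
WH25       HV1  331
WH26       CA4  792
WH26       PG6  214
WH26       HV1  221
WH27       CA4  40 
WH27       PG6  308
WH27       HV1  81 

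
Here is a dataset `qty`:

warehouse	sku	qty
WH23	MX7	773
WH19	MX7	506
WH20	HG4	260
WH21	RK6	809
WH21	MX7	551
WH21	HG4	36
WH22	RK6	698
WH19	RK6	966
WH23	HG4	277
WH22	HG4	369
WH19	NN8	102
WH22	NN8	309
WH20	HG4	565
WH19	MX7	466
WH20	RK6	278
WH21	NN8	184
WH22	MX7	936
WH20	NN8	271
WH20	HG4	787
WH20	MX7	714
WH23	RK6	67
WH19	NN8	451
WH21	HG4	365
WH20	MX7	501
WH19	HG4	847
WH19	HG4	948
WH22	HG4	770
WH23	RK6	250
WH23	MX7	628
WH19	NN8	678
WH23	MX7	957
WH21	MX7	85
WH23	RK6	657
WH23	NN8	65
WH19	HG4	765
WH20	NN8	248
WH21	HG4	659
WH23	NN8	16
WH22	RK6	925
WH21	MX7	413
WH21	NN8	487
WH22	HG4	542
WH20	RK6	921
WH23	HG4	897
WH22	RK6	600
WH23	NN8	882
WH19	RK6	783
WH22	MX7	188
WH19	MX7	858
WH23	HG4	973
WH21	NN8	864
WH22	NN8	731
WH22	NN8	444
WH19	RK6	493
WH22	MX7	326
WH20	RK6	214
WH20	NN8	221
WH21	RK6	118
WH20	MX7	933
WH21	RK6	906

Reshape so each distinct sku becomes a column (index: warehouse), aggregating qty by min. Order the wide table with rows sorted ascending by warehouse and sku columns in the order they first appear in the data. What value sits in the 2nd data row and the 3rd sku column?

214

With rows sorted ascending by warehouse, row 2 is warehouse=WH20. sku columns in first-appearance order: MX7, HG4, RK6, NN8; column 3 is RK6.
Long rows with warehouse=WH20, sku=RK6: min(278, 921, 214) = 214.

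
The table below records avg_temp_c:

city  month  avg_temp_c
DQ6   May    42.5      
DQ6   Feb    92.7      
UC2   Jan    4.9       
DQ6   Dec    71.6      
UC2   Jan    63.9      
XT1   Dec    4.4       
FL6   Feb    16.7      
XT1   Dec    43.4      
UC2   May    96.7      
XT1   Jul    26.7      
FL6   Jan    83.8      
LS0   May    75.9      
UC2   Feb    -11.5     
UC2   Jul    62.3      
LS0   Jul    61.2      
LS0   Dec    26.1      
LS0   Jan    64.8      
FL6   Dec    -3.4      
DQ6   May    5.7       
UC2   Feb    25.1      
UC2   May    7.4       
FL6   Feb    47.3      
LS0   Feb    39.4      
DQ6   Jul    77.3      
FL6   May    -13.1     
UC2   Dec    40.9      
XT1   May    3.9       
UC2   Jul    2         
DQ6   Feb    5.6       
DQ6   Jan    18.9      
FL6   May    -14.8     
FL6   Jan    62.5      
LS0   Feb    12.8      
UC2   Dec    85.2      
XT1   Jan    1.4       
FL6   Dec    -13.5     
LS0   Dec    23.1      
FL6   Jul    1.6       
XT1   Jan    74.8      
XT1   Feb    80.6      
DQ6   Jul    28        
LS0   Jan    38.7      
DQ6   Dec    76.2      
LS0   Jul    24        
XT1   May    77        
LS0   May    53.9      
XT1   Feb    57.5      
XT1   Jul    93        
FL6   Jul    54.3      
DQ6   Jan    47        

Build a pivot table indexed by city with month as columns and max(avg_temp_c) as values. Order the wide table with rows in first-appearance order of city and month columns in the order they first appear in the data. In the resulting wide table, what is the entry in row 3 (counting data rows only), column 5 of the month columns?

With rows in first-appearance order of city, row 3 is city=XT1. month columns in first-appearance order: May, Feb, Jan, Dec, Jul; column 5 is Jul.
Long rows with city=XT1, month=Jul: max(26.7, 93) = 93.

93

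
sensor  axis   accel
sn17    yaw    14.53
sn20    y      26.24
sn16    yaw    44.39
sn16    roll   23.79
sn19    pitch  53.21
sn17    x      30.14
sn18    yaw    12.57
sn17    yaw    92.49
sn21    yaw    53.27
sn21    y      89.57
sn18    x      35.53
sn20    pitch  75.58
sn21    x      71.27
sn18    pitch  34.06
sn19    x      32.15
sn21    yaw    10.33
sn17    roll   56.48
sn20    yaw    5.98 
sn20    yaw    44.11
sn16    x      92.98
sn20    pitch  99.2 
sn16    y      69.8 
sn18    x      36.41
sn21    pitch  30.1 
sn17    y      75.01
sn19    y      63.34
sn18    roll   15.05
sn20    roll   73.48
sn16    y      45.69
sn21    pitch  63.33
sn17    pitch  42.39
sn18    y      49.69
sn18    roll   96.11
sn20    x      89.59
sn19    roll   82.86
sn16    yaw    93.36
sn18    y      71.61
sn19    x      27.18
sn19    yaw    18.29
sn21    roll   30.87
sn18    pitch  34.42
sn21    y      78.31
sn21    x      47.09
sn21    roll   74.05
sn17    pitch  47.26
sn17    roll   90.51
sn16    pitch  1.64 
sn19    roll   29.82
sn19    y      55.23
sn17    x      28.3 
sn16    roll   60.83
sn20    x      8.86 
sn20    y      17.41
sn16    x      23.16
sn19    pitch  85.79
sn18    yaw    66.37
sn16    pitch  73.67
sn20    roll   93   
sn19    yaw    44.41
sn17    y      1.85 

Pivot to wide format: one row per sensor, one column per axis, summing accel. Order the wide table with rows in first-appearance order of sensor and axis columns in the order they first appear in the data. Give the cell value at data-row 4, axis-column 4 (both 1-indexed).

With rows in first-appearance order of sensor, row 4 is sensor=sn19. axis columns in first-appearance order: yaw, y, roll, pitch, x; column 4 is pitch.
Long rows with sensor=sn19, axis=pitch: 53.21 + 85.79 = 139.

139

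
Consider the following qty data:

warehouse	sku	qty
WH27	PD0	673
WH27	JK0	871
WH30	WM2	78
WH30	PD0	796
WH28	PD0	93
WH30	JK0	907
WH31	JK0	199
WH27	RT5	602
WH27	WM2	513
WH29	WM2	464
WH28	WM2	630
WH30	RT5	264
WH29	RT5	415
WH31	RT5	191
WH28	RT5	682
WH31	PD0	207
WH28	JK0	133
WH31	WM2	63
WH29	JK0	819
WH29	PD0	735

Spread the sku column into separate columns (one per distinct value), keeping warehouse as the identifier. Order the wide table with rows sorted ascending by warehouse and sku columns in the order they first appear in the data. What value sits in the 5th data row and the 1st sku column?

207

With rows sorted ascending by warehouse, row 5 is warehouse=WH31. sku columns in first-appearance order: PD0, JK0, WM2, RT5; column 1 is PD0.
Long rows with warehouse=WH31, sku=PD0: qty = 207.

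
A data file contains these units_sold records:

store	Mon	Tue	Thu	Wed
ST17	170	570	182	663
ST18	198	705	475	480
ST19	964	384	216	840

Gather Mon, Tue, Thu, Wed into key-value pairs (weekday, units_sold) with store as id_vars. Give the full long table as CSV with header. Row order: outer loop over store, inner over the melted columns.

Each (store, column) pair becomes one row: 3 × 4 = 12 rows.
For example, (ST17, Mon) → units_sold=170.

store,weekday,units_sold
ST17,Mon,170
ST17,Tue,570
ST17,Thu,182
ST17,Wed,663
ST18,Mon,198
ST18,Tue,705
ST18,Thu,475
ST18,Wed,480
ST19,Mon,964
ST19,Tue,384
ST19,Thu,216
ST19,Wed,840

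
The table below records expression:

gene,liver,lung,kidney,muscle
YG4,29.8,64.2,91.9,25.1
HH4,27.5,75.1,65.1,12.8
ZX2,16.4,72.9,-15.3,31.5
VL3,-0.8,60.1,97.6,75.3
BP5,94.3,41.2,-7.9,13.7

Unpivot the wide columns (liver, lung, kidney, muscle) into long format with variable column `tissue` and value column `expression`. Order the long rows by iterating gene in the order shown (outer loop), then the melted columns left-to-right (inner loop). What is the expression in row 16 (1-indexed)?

20 rows total (5 × 4). Row 16: index ⌊(16-1)/4⌋ = 3 into gene → VL3; (16-1) mod 4 = 3 into the melted columns → muscle.
So row 16 is (VL3, muscle, 75.3); expression = 75.3.

75.3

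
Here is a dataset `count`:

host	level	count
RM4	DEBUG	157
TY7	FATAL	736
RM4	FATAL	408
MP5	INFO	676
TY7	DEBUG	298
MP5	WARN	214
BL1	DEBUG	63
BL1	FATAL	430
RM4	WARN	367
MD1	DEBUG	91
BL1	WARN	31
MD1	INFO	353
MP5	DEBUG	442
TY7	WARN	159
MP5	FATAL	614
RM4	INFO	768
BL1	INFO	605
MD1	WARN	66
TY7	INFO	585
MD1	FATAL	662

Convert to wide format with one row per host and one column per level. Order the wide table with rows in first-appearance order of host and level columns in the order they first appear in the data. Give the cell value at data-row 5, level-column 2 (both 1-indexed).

662

With rows in first-appearance order of host, row 5 is host=MD1. level columns in first-appearance order: DEBUG, FATAL, INFO, WARN; column 2 is FATAL.
Long rows with host=MD1, level=FATAL: count = 662.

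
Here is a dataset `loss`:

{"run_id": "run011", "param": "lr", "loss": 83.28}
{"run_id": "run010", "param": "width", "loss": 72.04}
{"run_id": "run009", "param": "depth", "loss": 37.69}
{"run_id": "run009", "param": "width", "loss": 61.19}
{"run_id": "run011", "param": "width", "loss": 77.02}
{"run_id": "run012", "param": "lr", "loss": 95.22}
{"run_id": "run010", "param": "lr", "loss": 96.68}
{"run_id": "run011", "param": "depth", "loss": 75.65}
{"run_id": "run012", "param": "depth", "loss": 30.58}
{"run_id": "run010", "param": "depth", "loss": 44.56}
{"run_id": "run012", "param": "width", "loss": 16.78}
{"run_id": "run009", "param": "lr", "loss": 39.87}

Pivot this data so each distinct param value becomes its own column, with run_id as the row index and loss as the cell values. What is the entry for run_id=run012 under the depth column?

Wide layout: rows indexed by run_id, columns are the 3 distinct param values (lr, width, depth).
Cell (run_id=run012, param=depth) draws from the long row where run_id=run012 and param=depth, which has loss=30.58.

30.58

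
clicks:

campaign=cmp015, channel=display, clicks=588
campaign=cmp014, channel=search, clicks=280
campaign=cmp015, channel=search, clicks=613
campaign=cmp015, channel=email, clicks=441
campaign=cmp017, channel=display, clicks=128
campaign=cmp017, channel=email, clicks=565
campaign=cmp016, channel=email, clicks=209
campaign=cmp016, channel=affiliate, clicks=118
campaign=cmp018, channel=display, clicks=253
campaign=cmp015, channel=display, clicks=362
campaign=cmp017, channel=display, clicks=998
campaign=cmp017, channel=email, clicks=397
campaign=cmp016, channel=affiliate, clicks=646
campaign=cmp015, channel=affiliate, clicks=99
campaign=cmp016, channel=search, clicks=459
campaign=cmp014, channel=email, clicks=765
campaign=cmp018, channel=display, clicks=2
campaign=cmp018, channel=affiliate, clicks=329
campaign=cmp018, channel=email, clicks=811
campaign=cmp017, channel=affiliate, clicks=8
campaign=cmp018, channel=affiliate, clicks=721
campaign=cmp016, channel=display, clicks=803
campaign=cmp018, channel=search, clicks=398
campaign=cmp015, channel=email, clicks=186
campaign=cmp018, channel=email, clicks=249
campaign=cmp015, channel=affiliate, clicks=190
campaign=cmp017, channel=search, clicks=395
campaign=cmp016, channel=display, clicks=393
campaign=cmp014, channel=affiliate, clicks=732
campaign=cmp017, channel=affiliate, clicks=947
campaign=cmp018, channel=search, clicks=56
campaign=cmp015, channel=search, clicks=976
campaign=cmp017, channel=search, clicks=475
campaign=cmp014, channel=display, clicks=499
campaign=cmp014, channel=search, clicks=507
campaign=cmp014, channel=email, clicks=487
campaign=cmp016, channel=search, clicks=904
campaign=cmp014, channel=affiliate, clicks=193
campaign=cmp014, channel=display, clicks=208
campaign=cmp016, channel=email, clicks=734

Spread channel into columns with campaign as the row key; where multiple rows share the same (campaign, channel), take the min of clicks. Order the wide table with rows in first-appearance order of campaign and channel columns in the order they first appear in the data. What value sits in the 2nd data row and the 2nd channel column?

280

With rows in first-appearance order of campaign, row 2 is campaign=cmp014. channel columns in first-appearance order: display, search, email, affiliate; column 2 is search.
Long rows with campaign=cmp014, channel=search: min(280, 507) = 280.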